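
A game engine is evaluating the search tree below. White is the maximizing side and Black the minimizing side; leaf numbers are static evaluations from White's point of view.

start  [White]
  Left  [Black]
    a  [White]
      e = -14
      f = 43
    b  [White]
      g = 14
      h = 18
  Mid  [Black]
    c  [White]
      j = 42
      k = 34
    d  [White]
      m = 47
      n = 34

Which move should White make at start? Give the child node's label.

a (White): max(-14, 43) = 43
b (White): max(14, 18) = 18
Left (Black): min(43, 18) = 18
c (White): max(42, 34) = 42
d (White): max(47, 34) = 47
Mid (Black): min(42, 47) = 42
start (White): max(18, 42) = 42
White at start wants the highest of {Left=18, Mid=42}, so chooses Mid.

Mid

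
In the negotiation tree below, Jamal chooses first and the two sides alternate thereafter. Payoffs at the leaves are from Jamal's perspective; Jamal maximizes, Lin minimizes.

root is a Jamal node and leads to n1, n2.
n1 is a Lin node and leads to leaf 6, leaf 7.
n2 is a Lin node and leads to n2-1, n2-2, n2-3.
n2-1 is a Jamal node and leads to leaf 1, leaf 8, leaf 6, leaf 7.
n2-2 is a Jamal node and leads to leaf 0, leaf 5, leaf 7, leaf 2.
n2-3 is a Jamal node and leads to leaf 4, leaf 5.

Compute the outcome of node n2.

5

n2-1 (Jamal): max(1, 8, 6, 7) = 8
n2-2 (Jamal): max(0, 5, 7, 2) = 7
n2-3 (Jamal): max(4, 5) = 5
n2 (Lin): min(8, 7, 5) = 5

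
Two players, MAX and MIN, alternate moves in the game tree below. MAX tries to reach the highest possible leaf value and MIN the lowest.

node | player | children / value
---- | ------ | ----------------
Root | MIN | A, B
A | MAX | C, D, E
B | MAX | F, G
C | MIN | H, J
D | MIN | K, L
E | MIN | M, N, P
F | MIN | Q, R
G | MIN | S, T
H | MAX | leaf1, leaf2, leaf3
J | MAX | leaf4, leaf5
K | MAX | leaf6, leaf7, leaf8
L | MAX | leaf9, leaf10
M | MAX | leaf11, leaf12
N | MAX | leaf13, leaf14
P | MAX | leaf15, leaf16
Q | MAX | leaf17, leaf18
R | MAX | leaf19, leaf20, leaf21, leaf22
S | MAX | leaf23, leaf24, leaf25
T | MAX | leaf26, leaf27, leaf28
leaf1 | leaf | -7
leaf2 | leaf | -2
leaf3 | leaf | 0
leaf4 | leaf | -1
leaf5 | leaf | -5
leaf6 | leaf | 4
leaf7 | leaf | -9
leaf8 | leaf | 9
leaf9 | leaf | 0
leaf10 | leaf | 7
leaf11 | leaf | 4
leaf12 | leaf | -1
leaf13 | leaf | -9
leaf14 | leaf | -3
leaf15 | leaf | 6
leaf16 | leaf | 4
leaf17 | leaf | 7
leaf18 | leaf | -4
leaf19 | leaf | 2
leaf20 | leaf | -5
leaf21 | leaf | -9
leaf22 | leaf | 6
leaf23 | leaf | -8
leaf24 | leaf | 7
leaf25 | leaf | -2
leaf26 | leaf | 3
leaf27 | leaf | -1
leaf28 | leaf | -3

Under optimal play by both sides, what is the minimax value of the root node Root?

H (MAX): max(-7, -2, 0) = 0
J (MAX): max(-1, -5) = -1
C (MIN): min(0, -1) = -1
K (MAX): max(4, -9, 9) = 9
L (MAX): max(0, 7) = 7
D (MIN): min(9, 7) = 7
M (MAX): max(4, -1) = 4
N (MAX): max(-9, -3) = -3
P (MAX): max(6, 4) = 6
E (MIN): min(4, -3, 6) = -3
A (MAX): max(-1, 7, -3) = 7
Q (MAX): max(7, -4) = 7
R (MAX): max(2, -5, -9, 6) = 6
F (MIN): min(7, 6) = 6
S (MAX): max(-8, 7, -2) = 7
T (MAX): max(3, -1, -3) = 3
G (MIN): min(7, 3) = 3
B (MAX): max(6, 3) = 6
Root (MIN): min(7, 6) = 6

6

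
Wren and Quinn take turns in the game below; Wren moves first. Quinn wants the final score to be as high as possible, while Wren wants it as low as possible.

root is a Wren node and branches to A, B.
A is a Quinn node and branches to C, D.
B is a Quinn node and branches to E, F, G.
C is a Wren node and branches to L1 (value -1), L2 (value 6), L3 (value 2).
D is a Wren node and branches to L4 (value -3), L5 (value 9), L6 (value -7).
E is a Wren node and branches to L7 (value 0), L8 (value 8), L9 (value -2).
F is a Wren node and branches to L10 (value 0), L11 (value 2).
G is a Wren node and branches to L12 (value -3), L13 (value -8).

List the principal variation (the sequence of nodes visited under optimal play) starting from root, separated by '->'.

C (Wren): min(-1, 6, 2) = -1
D (Wren): min(-3, 9, -7) = -7
A (Quinn): max(-1, -7) = -1
E (Wren): min(0, 8, -2) = -2
F (Wren): min(0, 2) = 0
G (Wren): min(-3, -8) = -8
B (Quinn): max(-2, 0, -8) = 0
root (Wren): min(-1, 0) = -1
At root, Wren picks A (lowest: -1).
At A, Quinn picks C (highest: -1).
At C, Wren picks L1 (lowest: -1).
Terminal value -1.

root -> A -> C -> L1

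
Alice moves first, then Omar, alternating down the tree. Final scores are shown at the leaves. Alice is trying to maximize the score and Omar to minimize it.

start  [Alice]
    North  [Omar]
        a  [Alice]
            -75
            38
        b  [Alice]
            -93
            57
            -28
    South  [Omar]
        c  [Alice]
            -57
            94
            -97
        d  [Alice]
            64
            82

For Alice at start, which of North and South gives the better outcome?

a (Alice): max(-75, 38) = 38
b (Alice): max(-93, 57, -28) = 57
North (Omar): min(38, 57) = 38
c (Alice): max(-57, 94, -97) = 94
d (Alice): max(64, 82) = 82
South (Omar): min(94, 82) = 82
Alice prefers the higher value; North=38, South=82. South is better since 82 > 38.

South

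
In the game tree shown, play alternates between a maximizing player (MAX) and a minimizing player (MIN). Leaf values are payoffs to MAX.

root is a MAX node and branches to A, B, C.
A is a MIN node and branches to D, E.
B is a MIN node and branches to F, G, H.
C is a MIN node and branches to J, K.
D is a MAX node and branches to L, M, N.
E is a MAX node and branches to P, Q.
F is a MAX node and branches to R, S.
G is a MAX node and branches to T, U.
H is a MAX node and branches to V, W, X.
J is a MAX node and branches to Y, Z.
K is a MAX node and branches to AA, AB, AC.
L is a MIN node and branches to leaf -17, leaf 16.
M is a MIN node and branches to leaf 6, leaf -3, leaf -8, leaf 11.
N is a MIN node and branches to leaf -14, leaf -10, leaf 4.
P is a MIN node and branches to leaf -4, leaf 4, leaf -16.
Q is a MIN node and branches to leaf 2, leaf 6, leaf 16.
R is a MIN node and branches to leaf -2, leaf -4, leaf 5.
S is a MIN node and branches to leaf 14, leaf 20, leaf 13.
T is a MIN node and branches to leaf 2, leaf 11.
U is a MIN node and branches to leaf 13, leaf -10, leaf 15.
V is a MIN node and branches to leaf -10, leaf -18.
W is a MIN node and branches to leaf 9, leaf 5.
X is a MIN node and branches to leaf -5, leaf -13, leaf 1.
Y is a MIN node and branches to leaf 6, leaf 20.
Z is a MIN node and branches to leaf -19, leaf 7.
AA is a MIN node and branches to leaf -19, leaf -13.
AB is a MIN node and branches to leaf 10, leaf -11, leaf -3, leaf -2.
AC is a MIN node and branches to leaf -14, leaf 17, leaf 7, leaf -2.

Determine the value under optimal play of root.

L (MIN): min(-17, 16) = -17
M (MIN): min(6, -3, -8, 11) = -8
N (MIN): min(-14, -10, 4) = -14
D (MAX): max(-17, -8, -14) = -8
P (MIN): min(-4, 4, -16) = -16
Q (MIN): min(2, 6, 16) = 2
E (MAX): max(-16, 2) = 2
A (MIN): min(-8, 2) = -8
R (MIN): min(-2, -4, 5) = -4
S (MIN): min(14, 20, 13) = 13
F (MAX): max(-4, 13) = 13
T (MIN): min(2, 11) = 2
U (MIN): min(13, -10, 15) = -10
G (MAX): max(2, -10) = 2
V (MIN): min(-10, -18) = -18
W (MIN): min(9, 5) = 5
X (MIN): min(-5, -13, 1) = -13
H (MAX): max(-18, 5, -13) = 5
B (MIN): min(13, 2, 5) = 2
Y (MIN): min(6, 20) = 6
Z (MIN): min(-19, 7) = -19
J (MAX): max(6, -19) = 6
AA (MIN): min(-19, -13) = -19
AB (MIN): min(10, -11, -3, -2) = -11
AC (MIN): min(-14, 17, 7, -2) = -14
K (MAX): max(-19, -11, -14) = -11
C (MIN): min(6, -11) = -11
root (MAX): max(-8, 2, -11) = 2

2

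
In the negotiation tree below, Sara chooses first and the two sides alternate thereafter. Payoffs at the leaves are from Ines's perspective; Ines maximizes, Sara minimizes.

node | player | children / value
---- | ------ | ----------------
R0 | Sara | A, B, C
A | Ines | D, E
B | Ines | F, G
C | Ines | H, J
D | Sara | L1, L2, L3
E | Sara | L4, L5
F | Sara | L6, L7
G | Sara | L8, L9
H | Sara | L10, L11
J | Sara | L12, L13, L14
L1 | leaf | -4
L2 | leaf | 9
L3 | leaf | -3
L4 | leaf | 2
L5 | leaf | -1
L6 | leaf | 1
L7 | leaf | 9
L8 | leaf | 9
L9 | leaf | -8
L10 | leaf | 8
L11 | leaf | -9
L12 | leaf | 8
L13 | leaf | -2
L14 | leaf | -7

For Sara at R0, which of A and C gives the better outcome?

C

D (Sara): min(-4, 9, -3) = -4
E (Sara): min(2, -1) = -1
A (Ines): max(-4, -1) = -1
H (Sara): min(8, -9) = -9
J (Sara): min(8, -2, -7) = -7
C (Ines): max(-9, -7) = -7
Sara prefers the lower value; A=-1, C=-7. C is better since -7 < -1.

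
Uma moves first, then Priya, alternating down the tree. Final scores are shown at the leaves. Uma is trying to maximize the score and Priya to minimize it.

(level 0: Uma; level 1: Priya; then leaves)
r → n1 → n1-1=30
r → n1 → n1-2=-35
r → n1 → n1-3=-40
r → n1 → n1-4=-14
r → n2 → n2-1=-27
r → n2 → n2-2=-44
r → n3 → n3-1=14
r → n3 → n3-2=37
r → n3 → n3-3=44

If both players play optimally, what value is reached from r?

14

n1 (Priya): min(30, -35, -40, -14) = -40
n2 (Priya): min(-27, -44) = -44
n3 (Priya): min(14, 37, 44) = 14
r (Uma): max(-40, -44, 14) = 14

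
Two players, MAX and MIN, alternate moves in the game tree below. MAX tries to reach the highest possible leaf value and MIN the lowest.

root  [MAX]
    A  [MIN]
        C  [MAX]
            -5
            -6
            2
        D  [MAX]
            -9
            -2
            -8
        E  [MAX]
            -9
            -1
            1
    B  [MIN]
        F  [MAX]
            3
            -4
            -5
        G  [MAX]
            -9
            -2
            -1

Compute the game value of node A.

C (MAX): max(-5, -6, 2) = 2
D (MAX): max(-9, -2, -8) = -2
E (MAX): max(-9, -1, 1) = 1
A (MIN): min(2, -2, 1) = -2

-2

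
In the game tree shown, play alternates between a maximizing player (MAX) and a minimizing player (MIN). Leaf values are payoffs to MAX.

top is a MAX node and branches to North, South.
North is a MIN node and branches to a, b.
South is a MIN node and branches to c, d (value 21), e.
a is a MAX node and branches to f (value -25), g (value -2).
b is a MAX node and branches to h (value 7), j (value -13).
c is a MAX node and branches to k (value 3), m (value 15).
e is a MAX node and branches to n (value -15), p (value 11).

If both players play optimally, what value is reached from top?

a (MAX): max(-25, -2) = -2
b (MAX): max(7, -13) = 7
North (MIN): min(-2, 7) = -2
c (MAX): max(3, 15) = 15
e (MAX): max(-15, 11) = 11
South (MIN): min(15, 21, 11) = 11
top (MAX): max(-2, 11) = 11

11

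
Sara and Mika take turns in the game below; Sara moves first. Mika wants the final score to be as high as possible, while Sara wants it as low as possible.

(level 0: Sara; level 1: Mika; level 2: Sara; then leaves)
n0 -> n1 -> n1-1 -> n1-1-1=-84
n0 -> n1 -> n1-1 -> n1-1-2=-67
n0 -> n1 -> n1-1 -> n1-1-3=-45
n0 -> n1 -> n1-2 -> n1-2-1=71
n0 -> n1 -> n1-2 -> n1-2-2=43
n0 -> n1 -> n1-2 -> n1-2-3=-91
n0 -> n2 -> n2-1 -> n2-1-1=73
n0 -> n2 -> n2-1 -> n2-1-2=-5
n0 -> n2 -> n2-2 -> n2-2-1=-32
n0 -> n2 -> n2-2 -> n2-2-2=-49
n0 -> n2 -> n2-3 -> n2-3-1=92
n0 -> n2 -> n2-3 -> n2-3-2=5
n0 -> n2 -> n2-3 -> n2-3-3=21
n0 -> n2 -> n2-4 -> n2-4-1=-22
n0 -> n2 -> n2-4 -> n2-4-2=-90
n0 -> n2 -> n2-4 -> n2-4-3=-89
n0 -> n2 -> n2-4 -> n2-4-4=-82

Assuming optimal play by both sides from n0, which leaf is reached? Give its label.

n1-1-1

n1-1 (Sara): min(-84, -67, -45) = -84
n1-2 (Sara): min(71, 43, -91) = -91
n1 (Mika): max(-84, -91) = -84
n2-1 (Sara): min(73, -5) = -5
n2-2 (Sara): min(-32, -49) = -49
n2-3 (Sara): min(92, 5, 21) = 5
n2-4 (Sara): min(-22, -90, -89, -82) = -90
n2 (Mika): max(-5, -49, 5, -90) = 5
n0 (Sara): min(-84, 5) = -84
At n0, Sara picks n1 (lowest: -84).
At n1, Mika picks n1-1 (highest: -84).
At n1-1, Sara picks n1-1-1 (lowest: -84).
Terminal value -84.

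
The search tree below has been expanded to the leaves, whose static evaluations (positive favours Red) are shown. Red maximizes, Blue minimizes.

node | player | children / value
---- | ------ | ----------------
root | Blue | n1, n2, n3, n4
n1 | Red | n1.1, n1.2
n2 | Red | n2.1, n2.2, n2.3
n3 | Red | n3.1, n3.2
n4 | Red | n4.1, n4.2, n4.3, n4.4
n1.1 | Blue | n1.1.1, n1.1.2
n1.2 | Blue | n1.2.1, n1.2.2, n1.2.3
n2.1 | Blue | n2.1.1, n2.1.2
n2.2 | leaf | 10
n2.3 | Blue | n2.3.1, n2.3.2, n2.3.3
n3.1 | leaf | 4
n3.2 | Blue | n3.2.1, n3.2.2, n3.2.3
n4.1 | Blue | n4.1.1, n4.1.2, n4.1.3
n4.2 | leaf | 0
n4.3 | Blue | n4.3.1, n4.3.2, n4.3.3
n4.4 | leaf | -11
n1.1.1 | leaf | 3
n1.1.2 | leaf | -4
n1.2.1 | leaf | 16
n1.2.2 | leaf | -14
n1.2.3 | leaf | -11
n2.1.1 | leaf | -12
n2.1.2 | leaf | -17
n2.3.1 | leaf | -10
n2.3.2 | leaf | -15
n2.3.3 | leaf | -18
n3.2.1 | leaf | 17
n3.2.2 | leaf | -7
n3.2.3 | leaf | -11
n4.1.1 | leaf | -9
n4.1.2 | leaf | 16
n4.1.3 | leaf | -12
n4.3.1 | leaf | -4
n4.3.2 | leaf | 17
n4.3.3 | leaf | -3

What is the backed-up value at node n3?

n3.2 (Blue): min(17, -7, -11) = -11
n3 (Red): max(4, -11) = 4

4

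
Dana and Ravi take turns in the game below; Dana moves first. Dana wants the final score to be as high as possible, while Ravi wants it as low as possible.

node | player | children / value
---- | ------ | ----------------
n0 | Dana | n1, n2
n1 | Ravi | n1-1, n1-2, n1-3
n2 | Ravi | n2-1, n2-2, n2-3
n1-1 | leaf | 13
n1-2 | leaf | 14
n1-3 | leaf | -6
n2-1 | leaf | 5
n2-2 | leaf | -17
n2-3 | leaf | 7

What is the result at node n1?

-6

n1 (Ravi): min(13, 14, -6) = -6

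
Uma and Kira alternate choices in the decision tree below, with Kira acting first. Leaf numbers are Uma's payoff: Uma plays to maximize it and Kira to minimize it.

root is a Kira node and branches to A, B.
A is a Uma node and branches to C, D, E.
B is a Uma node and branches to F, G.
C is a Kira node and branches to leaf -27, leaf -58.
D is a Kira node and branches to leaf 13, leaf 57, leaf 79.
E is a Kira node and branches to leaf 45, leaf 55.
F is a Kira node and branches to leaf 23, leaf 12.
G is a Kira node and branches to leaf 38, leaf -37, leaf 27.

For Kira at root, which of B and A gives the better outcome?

F (Kira): min(23, 12) = 12
G (Kira): min(38, -37, 27) = -37
B (Uma): max(12, -37) = 12
C (Kira): min(-27, -58) = -58
D (Kira): min(13, 57, 79) = 13
E (Kira): min(45, 55) = 45
A (Uma): max(-58, 13, 45) = 45
Kira prefers the lower value; B=12, A=45. B is better since 12 < 45.

B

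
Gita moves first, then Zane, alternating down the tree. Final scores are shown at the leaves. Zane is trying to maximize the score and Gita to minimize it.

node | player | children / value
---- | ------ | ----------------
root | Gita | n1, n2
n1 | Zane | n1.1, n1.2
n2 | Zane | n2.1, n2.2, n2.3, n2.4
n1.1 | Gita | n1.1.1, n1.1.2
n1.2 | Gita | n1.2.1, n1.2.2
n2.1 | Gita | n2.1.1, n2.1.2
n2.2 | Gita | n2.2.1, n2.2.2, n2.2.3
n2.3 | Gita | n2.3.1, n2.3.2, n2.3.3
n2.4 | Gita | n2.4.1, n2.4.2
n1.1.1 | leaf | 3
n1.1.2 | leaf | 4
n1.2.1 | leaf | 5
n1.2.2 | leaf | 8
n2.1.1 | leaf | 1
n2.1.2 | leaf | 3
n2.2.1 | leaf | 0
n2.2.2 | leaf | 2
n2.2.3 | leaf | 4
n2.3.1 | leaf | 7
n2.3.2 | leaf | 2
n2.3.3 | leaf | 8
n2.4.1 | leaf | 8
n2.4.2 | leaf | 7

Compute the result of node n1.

n1.1 (Gita): min(3, 4) = 3
n1.2 (Gita): min(5, 8) = 5
n1 (Zane): max(3, 5) = 5

5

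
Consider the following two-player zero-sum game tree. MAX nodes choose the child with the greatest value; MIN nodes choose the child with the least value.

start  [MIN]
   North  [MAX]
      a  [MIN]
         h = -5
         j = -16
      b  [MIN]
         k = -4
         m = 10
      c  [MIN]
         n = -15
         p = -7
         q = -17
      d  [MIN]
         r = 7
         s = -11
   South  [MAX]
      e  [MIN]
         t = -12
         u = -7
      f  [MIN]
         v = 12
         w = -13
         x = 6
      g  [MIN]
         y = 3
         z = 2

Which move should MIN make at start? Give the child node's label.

North

a (MIN): min(-5, -16) = -16
b (MIN): min(-4, 10) = -4
c (MIN): min(-15, -7, -17) = -17
d (MIN): min(7, -11) = -11
North (MAX): max(-16, -4, -17, -11) = -4
e (MIN): min(-12, -7) = -12
f (MIN): min(12, -13, 6) = -13
g (MIN): min(3, 2) = 2
South (MAX): max(-12, -13, 2) = 2
start (MIN): min(-4, 2) = -4
MIN at start wants the lowest of {North=-4, South=2}, so chooses North.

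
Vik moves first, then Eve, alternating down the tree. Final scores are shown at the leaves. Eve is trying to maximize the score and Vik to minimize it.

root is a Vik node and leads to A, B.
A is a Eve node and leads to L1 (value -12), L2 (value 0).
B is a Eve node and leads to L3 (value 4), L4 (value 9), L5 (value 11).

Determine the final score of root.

0

A (Eve): max(-12, 0) = 0
B (Eve): max(4, 9, 11) = 11
root (Vik): min(0, 11) = 0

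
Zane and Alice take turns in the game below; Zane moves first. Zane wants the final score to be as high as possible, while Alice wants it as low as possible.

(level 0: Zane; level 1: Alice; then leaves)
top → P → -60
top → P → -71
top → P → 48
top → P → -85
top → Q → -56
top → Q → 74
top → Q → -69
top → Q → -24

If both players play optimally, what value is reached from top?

-69

P (Alice): min(-60, -71, 48, -85) = -85
Q (Alice): min(-56, 74, -69, -24) = -69
top (Zane): max(-85, -69) = -69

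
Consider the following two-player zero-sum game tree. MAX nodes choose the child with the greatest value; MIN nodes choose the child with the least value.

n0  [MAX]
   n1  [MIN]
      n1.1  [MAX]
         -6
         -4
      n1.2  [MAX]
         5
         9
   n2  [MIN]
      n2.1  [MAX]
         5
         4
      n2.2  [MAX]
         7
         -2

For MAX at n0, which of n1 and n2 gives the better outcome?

n2

n1.1 (MAX): max(-6, -4) = -4
n1.2 (MAX): max(5, 9) = 9
n1 (MIN): min(-4, 9) = -4
n2.1 (MAX): max(5, 4) = 5
n2.2 (MAX): max(7, -2) = 7
n2 (MIN): min(5, 7) = 5
MAX prefers the higher value; n1=-4, n2=5. n2 is better since 5 > -4.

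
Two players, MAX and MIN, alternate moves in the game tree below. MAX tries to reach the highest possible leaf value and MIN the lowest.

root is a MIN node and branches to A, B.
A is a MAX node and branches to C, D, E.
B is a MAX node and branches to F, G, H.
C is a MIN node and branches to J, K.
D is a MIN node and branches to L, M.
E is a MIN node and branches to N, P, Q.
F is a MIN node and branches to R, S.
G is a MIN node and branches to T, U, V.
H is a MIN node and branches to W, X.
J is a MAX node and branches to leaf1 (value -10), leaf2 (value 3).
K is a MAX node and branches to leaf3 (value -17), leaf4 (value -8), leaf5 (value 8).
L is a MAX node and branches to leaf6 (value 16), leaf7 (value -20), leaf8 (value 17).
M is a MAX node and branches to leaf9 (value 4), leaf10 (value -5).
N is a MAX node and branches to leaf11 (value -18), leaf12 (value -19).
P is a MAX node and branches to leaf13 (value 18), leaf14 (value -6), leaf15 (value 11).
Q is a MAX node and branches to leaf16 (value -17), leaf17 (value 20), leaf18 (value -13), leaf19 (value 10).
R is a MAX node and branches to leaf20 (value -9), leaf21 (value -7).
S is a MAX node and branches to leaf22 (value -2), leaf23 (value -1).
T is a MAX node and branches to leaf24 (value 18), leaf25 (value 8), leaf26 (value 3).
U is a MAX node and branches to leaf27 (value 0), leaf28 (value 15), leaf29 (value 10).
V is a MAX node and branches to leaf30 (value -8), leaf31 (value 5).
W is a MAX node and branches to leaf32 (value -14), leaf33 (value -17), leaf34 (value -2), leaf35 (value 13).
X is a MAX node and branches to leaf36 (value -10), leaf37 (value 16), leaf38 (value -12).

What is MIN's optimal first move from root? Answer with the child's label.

J (MAX): max(-10, 3) = 3
K (MAX): max(-17, -8, 8) = 8
C (MIN): min(3, 8) = 3
L (MAX): max(16, -20, 17) = 17
M (MAX): max(4, -5) = 4
D (MIN): min(17, 4) = 4
N (MAX): max(-18, -19) = -18
P (MAX): max(18, -6, 11) = 18
Q (MAX): max(-17, 20, -13, 10) = 20
E (MIN): min(-18, 18, 20) = -18
A (MAX): max(3, 4, -18) = 4
R (MAX): max(-9, -7) = -7
S (MAX): max(-2, -1) = -1
F (MIN): min(-7, -1) = -7
T (MAX): max(18, 8, 3) = 18
U (MAX): max(0, 15, 10) = 15
V (MAX): max(-8, 5) = 5
G (MIN): min(18, 15, 5) = 5
W (MAX): max(-14, -17, -2, 13) = 13
X (MAX): max(-10, 16, -12) = 16
H (MIN): min(13, 16) = 13
B (MAX): max(-7, 5, 13) = 13
root (MIN): min(4, 13) = 4
MIN at root wants the lowest of {A=4, B=13}, so chooses A.

A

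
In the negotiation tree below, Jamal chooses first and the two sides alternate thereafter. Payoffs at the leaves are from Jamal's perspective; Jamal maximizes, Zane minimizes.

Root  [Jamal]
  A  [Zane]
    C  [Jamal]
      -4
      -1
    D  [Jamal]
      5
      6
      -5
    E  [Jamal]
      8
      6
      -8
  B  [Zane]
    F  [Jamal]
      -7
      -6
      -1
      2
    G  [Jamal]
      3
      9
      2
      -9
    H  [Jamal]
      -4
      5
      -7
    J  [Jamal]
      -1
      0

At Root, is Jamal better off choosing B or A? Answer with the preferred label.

F (Jamal): max(-7, -6, -1, 2) = 2
G (Jamal): max(3, 9, 2, -9) = 9
H (Jamal): max(-4, 5, -7) = 5
J (Jamal): max(-1, 0) = 0
B (Zane): min(2, 9, 5, 0) = 0
C (Jamal): max(-4, -1) = -1
D (Jamal): max(5, 6, -5) = 6
E (Jamal): max(8, 6, -8) = 8
A (Zane): min(-1, 6, 8) = -1
Jamal prefers the higher value; B=0, A=-1. B is better since 0 > -1.

B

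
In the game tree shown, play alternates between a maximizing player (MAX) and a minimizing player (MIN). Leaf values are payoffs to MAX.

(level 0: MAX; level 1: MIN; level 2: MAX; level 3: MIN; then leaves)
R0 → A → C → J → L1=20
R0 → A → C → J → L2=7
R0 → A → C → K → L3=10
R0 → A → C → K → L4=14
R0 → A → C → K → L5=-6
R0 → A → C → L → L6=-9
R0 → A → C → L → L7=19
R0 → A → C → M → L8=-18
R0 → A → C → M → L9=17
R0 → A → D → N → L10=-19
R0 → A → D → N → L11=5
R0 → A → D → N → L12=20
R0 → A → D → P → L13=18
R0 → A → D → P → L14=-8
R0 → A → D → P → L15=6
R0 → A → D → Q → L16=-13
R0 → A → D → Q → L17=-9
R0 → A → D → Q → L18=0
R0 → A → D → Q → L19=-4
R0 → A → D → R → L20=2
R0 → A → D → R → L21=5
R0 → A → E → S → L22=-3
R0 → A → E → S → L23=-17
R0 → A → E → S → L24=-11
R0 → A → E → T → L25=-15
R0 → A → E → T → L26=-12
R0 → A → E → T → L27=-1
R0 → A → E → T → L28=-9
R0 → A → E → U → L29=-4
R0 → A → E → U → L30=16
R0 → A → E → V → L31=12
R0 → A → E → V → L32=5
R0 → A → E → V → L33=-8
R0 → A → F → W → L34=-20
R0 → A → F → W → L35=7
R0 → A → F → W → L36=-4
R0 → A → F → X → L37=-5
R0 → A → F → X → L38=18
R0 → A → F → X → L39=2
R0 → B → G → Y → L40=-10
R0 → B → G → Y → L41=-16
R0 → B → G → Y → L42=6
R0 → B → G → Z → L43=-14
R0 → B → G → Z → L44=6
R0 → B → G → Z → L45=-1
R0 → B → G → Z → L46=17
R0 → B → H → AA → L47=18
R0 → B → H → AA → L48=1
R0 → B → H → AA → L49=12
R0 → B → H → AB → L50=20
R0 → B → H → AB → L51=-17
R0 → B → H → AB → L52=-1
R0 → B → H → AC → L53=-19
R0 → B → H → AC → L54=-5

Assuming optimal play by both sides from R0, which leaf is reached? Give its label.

L37

J (MIN): min(20, 7) = 7
K (MIN): min(10, 14, -6) = -6
L (MIN): min(-9, 19) = -9
M (MIN): min(-18, 17) = -18
C (MAX): max(7, -6, -9, -18) = 7
N (MIN): min(-19, 5, 20) = -19
P (MIN): min(18, -8, 6) = -8
Q (MIN): min(-13, -9, 0, -4) = -13
R (MIN): min(2, 5) = 2
D (MAX): max(-19, -8, -13, 2) = 2
S (MIN): min(-3, -17, -11) = -17
T (MIN): min(-15, -12, -1, -9) = -15
U (MIN): min(-4, 16) = -4
V (MIN): min(12, 5, -8) = -8
E (MAX): max(-17, -15, -4, -8) = -4
W (MIN): min(-20, 7, -4) = -20
X (MIN): min(-5, 18, 2) = -5
F (MAX): max(-20, -5) = -5
A (MIN): min(7, 2, -4, -5) = -5
Y (MIN): min(-10, -16, 6) = -16
Z (MIN): min(-14, 6, -1, 17) = -14
G (MAX): max(-16, -14) = -14
AA (MIN): min(18, 1, 12) = 1
AB (MIN): min(20, -17, -1) = -17
AC (MIN): min(-19, -5) = -19
H (MAX): max(1, -17, -19) = 1
B (MIN): min(-14, 1) = -14
R0 (MAX): max(-5, -14) = -5
At R0, MAX picks A (highest: -5).
At A, MIN picks F (lowest: -5).
At F, MAX picks X (highest: -5).
At X, MIN picks L37 (lowest: -5).
Terminal value -5.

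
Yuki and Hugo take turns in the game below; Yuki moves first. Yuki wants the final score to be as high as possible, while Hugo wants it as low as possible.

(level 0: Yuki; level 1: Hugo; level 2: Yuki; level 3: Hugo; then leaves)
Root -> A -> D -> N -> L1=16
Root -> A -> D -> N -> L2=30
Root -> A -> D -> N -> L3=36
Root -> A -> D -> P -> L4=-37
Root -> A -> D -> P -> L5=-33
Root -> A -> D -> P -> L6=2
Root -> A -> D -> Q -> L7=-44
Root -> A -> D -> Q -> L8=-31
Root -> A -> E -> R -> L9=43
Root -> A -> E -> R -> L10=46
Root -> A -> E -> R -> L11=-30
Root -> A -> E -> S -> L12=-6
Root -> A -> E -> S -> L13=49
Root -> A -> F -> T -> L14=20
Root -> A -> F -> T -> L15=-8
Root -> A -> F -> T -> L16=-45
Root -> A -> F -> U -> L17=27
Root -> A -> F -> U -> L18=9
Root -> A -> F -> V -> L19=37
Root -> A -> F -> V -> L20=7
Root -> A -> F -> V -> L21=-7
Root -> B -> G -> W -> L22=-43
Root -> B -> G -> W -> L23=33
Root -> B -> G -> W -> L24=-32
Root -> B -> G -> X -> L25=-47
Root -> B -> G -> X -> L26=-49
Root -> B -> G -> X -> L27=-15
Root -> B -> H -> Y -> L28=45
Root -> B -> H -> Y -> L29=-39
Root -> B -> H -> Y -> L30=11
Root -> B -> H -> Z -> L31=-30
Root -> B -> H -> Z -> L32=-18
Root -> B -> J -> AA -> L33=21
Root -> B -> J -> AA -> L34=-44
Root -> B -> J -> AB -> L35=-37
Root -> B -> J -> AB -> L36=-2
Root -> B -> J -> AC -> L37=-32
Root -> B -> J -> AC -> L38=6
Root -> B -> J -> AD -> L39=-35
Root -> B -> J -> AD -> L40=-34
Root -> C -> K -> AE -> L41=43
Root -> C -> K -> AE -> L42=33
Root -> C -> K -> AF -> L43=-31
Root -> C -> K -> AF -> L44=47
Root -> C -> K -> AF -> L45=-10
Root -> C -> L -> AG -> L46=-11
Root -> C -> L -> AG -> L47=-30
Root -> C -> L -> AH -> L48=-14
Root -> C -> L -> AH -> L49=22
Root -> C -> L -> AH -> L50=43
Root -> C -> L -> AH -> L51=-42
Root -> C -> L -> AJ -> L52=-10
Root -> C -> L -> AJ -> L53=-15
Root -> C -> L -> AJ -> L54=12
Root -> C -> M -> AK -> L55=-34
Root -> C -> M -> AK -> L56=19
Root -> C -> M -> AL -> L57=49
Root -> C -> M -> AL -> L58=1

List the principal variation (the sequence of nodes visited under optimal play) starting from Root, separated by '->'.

N (Hugo): min(16, 30, 36) = 16
P (Hugo): min(-37, -33, 2) = -37
Q (Hugo): min(-44, -31) = -44
D (Yuki): max(16, -37, -44) = 16
R (Hugo): min(43, 46, -30) = -30
S (Hugo): min(-6, 49) = -6
E (Yuki): max(-30, -6) = -6
T (Hugo): min(20, -8, -45) = -45
U (Hugo): min(27, 9) = 9
V (Hugo): min(37, 7, -7) = -7
F (Yuki): max(-45, 9, -7) = 9
A (Hugo): min(16, -6, 9) = -6
W (Hugo): min(-43, 33, -32) = -43
X (Hugo): min(-47, -49, -15) = -49
G (Yuki): max(-43, -49) = -43
Y (Hugo): min(45, -39, 11) = -39
Z (Hugo): min(-30, -18) = -30
H (Yuki): max(-39, -30) = -30
AA (Hugo): min(21, -44) = -44
AB (Hugo): min(-37, -2) = -37
AC (Hugo): min(-32, 6) = -32
AD (Hugo): min(-35, -34) = -35
J (Yuki): max(-44, -37, -32, -35) = -32
B (Hugo): min(-43, -30, -32) = -43
AE (Hugo): min(43, 33) = 33
AF (Hugo): min(-31, 47, -10) = -31
K (Yuki): max(33, -31) = 33
AG (Hugo): min(-11, -30) = -30
AH (Hugo): min(-14, 22, 43, -42) = -42
AJ (Hugo): min(-10, -15, 12) = -15
L (Yuki): max(-30, -42, -15) = -15
AK (Hugo): min(-34, 19) = -34
AL (Hugo): min(49, 1) = 1
M (Yuki): max(-34, 1) = 1
C (Hugo): min(33, -15, 1) = -15
Root (Yuki): max(-6, -43, -15) = -6
At Root, Yuki picks A (highest: -6).
At A, Hugo picks E (lowest: -6).
At E, Yuki picks S (highest: -6).
At S, Hugo picks L12 (lowest: -6).
Terminal value -6.

Root -> A -> E -> S -> L12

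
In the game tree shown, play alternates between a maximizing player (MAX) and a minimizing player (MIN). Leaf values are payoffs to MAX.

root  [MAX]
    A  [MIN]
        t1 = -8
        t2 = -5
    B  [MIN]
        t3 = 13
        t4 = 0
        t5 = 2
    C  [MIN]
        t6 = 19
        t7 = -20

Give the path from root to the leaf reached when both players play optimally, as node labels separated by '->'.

root -> B -> t4

A (MIN): min(-8, -5) = -8
B (MIN): min(13, 0, 2) = 0
C (MIN): min(19, -20) = -20
root (MAX): max(-8, 0, -20) = 0
At root, MAX picks B (highest: 0).
At B, MIN picks t4 (lowest: 0).
Terminal value 0.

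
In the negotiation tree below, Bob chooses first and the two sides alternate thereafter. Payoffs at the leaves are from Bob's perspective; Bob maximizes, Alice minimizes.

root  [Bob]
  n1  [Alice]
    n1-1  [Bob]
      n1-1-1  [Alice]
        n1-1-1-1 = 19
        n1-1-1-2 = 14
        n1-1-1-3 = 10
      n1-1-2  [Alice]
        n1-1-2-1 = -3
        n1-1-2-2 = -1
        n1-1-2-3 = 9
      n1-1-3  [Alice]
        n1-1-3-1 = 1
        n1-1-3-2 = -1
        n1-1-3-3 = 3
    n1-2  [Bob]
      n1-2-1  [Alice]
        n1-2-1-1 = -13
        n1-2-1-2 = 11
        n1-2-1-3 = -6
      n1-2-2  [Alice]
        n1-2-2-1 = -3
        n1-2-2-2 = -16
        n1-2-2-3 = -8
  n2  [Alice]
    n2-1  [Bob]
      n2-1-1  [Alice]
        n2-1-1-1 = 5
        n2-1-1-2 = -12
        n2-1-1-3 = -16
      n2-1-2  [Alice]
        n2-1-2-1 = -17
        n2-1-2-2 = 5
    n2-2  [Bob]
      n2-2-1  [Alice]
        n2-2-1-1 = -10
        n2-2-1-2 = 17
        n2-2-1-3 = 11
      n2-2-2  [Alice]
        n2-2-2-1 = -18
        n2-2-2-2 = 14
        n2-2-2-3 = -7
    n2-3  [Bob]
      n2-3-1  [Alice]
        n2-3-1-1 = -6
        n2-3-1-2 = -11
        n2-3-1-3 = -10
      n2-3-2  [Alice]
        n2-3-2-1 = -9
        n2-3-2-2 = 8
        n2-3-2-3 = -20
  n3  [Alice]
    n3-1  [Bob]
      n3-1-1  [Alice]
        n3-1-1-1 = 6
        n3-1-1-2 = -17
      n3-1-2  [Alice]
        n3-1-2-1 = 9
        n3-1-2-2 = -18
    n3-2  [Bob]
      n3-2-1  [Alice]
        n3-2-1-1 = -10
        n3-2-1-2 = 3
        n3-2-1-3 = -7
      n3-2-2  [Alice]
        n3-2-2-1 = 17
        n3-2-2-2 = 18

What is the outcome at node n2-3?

n2-3-1 (Alice): min(-6, -11, -10) = -11
n2-3-2 (Alice): min(-9, 8, -20) = -20
n2-3 (Bob): max(-11, -20) = -11

-11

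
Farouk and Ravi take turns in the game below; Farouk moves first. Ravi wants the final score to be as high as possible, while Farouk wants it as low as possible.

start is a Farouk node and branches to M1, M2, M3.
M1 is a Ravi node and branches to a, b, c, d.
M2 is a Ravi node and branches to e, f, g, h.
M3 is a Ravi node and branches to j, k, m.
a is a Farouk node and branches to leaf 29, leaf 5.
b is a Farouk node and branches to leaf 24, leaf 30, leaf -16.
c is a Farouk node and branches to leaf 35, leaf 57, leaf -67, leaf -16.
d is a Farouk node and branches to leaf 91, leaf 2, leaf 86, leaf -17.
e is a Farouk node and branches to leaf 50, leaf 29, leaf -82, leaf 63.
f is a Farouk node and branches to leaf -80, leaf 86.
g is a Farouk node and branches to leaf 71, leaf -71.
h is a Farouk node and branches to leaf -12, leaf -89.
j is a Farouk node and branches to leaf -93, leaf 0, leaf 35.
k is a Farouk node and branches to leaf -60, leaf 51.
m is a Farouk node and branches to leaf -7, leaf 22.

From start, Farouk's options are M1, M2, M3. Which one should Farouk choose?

a (Farouk): min(29, 5) = 5
b (Farouk): min(24, 30, -16) = -16
c (Farouk): min(35, 57, -67, -16) = -67
d (Farouk): min(91, 2, 86, -17) = -17
M1 (Ravi): max(5, -16, -67, -17) = 5
e (Farouk): min(50, 29, -82, 63) = -82
f (Farouk): min(-80, 86) = -80
g (Farouk): min(71, -71) = -71
h (Farouk): min(-12, -89) = -89
M2 (Ravi): max(-82, -80, -71, -89) = -71
j (Farouk): min(-93, 0, 35) = -93
k (Farouk): min(-60, 51) = -60
m (Farouk): min(-7, 22) = -7
M3 (Ravi): max(-93, -60, -7) = -7
start (Farouk): min(5, -71, -7) = -71
Farouk at start wants the lowest of {M1=5, M2=-71, M3=-7}, so chooses M2.

M2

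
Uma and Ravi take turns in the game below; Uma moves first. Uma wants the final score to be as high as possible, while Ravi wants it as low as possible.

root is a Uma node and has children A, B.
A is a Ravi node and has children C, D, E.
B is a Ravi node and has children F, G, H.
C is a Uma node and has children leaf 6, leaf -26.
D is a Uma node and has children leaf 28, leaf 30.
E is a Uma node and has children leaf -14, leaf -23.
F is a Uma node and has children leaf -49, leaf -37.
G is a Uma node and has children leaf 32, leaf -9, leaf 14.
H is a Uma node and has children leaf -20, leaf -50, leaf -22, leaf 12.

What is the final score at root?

C (Uma): max(6, -26) = 6
D (Uma): max(28, 30) = 30
E (Uma): max(-14, -23) = -14
A (Ravi): min(6, 30, -14) = -14
F (Uma): max(-49, -37) = -37
G (Uma): max(32, -9, 14) = 32
H (Uma): max(-20, -50, -22, 12) = 12
B (Ravi): min(-37, 32, 12) = -37
root (Uma): max(-14, -37) = -14

-14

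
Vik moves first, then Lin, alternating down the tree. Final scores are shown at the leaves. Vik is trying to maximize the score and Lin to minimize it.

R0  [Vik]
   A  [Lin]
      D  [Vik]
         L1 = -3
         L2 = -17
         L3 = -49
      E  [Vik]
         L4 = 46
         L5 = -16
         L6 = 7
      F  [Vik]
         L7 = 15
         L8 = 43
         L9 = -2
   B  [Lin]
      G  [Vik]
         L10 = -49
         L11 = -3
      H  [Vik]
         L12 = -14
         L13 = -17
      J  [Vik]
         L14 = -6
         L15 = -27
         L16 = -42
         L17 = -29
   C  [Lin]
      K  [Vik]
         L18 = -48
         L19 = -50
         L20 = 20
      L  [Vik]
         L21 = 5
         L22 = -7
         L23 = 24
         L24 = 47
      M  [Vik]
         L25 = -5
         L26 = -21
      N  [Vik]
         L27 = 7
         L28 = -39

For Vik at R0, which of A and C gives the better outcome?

D (Vik): max(-3, -17, -49) = -3
E (Vik): max(46, -16, 7) = 46
F (Vik): max(15, 43, -2) = 43
A (Lin): min(-3, 46, 43) = -3
K (Vik): max(-48, -50, 20) = 20
L (Vik): max(5, -7, 24, 47) = 47
M (Vik): max(-5, -21) = -5
N (Vik): max(7, -39) = 7
C (Lin): min(20, 47, -5, 7) = -5
Vik prefers the higher value; A=-3, C=-5. A is better since -3 > -5.

A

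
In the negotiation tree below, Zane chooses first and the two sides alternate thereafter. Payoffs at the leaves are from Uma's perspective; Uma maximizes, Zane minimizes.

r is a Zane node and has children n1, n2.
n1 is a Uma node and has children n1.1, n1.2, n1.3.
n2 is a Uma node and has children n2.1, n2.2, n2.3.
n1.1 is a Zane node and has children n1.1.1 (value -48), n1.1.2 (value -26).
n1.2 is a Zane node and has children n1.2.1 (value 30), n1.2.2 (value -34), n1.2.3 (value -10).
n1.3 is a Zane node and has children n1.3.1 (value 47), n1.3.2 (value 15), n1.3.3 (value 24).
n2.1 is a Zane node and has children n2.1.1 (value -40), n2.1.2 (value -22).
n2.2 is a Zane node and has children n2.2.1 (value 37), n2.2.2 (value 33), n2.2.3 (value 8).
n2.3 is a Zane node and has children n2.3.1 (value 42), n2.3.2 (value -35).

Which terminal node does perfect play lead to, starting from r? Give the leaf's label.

n1.1 (Zane): min(-48, -26) = -48
n1.2 (Zane): min(30, -34, -10) = -34
n1.3 (Zane): min(47, 15, 24) = 15
n1 (Uma): max(-48, -34, 15) = 15
n2.1 (Zane): min(-40, -22) = -40
n2.2 (Zane): min(37, 33, 8) = 8
n2.3 (Zane): min(42, -35) = -35
n2 (Uma): max(-40, 8, -35) = 8
r (Zane): min(15, 8) = 8
At r, Zane picks n2 (lowest: 8).
At n2, Uma picks n2.2 (highest: 8).
At n2.2, Zane picks n2.2.3 (lowest: 8).
Terminal value 8.

n2.2.3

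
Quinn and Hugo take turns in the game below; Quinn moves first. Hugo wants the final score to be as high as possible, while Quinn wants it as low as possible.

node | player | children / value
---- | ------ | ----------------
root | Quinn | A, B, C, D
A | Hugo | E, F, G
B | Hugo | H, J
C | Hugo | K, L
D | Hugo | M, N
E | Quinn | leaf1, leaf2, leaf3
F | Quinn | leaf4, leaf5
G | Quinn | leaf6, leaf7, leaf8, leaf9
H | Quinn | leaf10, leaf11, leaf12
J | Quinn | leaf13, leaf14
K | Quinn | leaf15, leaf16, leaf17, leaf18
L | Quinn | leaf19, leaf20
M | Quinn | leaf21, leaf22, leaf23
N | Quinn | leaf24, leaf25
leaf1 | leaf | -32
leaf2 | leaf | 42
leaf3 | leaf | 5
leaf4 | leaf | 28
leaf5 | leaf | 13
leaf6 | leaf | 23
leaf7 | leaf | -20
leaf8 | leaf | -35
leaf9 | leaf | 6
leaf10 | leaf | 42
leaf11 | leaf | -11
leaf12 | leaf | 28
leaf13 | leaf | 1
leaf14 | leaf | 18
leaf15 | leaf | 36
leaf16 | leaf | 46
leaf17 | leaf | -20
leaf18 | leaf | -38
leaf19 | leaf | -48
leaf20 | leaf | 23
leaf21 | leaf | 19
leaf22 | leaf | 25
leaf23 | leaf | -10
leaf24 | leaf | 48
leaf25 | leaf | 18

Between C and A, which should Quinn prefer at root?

C

K (Quinn): min(36, 46, -20, -38) = -38
L (Quinn): min(-48, 23) = -48
C (Hugo): max(-38, -48) = -38
E (Quinn): min(-32, 42, 5) = -32
F (Quinn): min(28, 13) = 13
G (Quinn): min(23, -20, -35, 6) = -35
A (Hugo): max(-32, 13, -35) = 13
Quinn prefers the lower value; C=-38, A=13. C is better since -38 < 13.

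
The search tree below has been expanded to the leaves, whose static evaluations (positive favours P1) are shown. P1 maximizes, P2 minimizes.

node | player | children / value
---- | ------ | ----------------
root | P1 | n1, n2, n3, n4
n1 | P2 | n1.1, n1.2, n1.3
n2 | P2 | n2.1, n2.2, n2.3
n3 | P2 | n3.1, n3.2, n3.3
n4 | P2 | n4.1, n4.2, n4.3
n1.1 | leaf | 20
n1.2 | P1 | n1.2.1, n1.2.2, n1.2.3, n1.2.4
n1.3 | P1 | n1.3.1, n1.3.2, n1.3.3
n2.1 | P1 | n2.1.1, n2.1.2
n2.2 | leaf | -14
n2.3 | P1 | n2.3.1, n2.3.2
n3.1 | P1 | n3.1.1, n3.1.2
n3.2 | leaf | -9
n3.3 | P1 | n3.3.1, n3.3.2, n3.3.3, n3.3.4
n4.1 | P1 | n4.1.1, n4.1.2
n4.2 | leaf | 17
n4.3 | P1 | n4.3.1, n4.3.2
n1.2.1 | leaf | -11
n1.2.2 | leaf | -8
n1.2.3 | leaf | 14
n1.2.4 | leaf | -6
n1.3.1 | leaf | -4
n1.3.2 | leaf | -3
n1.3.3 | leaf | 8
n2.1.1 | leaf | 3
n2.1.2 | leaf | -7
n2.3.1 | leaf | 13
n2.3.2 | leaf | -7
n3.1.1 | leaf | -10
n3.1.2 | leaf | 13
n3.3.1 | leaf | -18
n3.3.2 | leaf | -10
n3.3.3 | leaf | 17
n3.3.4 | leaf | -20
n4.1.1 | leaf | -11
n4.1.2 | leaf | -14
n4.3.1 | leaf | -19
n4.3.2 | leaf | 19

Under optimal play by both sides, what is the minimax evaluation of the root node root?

8

n1.2 (P1): max(-11, -8, 14, -6) = 14
n1.3 (P1): max(-4, -3, 8) = 8
n1 (P2): min(20, 14, 8) = 8
n2.1 (P1): max(3, -7) = 3
n2.3 (P1): max(13, -7) = 13
n2 (P2): min(3, -14, 13) = -14
n3.1 (P1): max(-10, 13) = 13
n3.3 (P1): max(-18, -10, 17, -20) = 17
n3 (P2): min(13, -9, 17) = -9
n4.1 (P1): max(-11, -14) = -11
n4.3 (P1): max(-19, 19) = 19
n4 (P2): min(-11, 17, 19) = -11
root (P1): max(8, -14, -9, -11) = 8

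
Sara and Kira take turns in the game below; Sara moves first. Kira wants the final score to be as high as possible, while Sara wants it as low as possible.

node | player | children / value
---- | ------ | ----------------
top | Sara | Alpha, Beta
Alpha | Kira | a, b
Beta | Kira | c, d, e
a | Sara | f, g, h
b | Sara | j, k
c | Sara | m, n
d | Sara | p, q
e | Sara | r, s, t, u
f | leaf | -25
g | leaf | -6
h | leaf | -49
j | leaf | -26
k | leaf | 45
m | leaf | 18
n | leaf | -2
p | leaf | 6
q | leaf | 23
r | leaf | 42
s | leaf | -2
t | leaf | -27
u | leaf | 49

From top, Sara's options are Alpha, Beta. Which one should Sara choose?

Alpha

a (Sara): min(-25, -6, -49) = -49
b (Sara): min(-26, 45) = -26
Alpha (Kira): max(-49, -26) = -26
c (Sara): min(18, -2) = -2
d (Sara): min(6, 23) = 6
e (Sara): min(42, -2, -27, 49) = -27
Beta (Kira): max(-2, 6, -27) = 6
top (Sara): min(-26, 6) = -26
Sara at top wants the lowest of {Alpha=-26, Beta=6}, so chooses Alpha.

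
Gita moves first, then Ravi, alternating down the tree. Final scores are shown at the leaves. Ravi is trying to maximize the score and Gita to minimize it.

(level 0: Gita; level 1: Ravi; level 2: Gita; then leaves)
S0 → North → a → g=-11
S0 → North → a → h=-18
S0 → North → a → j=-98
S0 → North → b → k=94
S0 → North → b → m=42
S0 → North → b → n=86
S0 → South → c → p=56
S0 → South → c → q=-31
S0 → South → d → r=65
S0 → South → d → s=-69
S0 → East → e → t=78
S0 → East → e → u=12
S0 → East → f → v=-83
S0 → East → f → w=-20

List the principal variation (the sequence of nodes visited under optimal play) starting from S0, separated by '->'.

a (Gita): min(-11, -18, -98) = -98
b (Gita): min(94, 42, 86) = 42
North (Ravi): max(-98, 42) = 42
c (Gita): min(56, -31) = -31
d (Gita): min(65, -69) = -69
South (Ravi): max(-31, -69) = -31
e (Gita): min(78, 12) = 12
f (Gita): min(-83, -20) = -83
East (Ravi): max(12, -83) = 12
S0 (Gita): min(42, -31, 12) = -31
At S0, Gita picks South (lowest: -31).
At South, Ravi picks c (highest: -31).
At c, Gita picks q (lowest: -31).
Terminal value -31.

S0 -> South -> c -> q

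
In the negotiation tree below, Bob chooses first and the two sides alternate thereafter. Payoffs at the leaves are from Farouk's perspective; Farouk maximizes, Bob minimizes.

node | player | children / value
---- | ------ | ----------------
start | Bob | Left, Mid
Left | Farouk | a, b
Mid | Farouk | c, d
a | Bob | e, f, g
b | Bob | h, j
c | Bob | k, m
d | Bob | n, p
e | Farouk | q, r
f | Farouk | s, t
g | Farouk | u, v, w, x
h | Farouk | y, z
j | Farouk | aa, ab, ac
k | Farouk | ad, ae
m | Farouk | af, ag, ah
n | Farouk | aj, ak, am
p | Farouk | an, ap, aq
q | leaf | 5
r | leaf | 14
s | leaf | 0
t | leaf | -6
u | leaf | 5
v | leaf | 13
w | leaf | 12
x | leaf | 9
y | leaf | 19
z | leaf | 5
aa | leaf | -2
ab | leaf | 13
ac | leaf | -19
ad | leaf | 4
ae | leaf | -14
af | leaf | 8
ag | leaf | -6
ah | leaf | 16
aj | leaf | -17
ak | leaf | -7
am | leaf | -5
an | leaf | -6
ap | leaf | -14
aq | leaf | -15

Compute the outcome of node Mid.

k (Farouk): max(4, -14) = 4
m (Farouk): max(8, -6, 16) = 16
c (Bob): min(4, 16) = 4
n (Farouk): max(-17, -7, -5) = -5
p (Farouk): max(-6, -14, -15) = -6
d (Bob): min(-5, -6) = -6
Mid (Farouk): max(4, -6) = 4

4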